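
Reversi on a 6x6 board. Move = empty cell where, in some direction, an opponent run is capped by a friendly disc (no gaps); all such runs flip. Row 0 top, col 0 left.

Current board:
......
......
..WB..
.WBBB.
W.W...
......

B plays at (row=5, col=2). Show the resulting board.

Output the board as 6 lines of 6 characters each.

Answer: ......
......
..WB..
.WBBB.
W.B...
..B...

Derivation:
Place B at (5,2); scan 8 dirs for brackets.
Dir NW: first cell '.' (not opp) -> no flip
Dir N: opp run (4,2) capped by B -> flip
Dir NE: first cell '.' (not opp) -> no flip
Dir W: first cell '.' (not opp) -> no flip
Dir E: first cell '.' (not opp) -> no flip
Dir SW: edge -> no flip
Dir S: edge -> no flip
Dir SE: edge -> no flip
All flips: (4,2)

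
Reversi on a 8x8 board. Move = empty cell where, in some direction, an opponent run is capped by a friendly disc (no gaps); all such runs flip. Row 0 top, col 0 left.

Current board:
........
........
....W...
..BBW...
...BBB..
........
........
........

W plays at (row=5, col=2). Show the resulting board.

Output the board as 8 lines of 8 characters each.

Answer: ........
........
....W...
..BBW...
...WBB..
..W.....
........
........

Derivation:
Place W at (5,2); scan 8 dirs for brackets.
Dir NW: first cell '.' (not opp) -> no flip
Dir N: first cell '.' (not opp) -> no flip
Dir NE: opp run (4,3) capped by W -> flip
Dir W: first cell '.' (not opp) -> no flip
Dir E: first cell '.' (not opp) -> no flip
Dir SW: first cell '.' (not opp) -> no flip
Dir S: first cell '.' (not opp) -> no flip
Dir SE: first cell '.' (not opp) -> no flip
All flips: (4,3)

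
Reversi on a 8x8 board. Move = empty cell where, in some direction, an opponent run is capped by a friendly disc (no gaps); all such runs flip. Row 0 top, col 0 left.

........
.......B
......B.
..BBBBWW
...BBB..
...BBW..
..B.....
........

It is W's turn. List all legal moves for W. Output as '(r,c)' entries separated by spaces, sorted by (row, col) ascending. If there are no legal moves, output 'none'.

(0,6): no bracket -> illegal
(0,7): no bracket -> illegal
(1,5): flips 1 -> legal
(1,6): flips 1 -> legal
(2,1): no bracket -> illegal
(2,2): flips 2 -> legal
(2,3): no bracket -> illegal
(2,4): no bracket -> illegal
(2,5): flips 2 -> legal
(2,7): no bracket -> illegal
(3,1): flips 4 -> legal
(4,1): no bracket -> illegal
(4,2): no bracket -> illegal
(4,6): no bracket -> illegal
(5,1): no bracket -> illegal
(5,2): flips 2 -> legal
(5,6): no bracket -> illegal
(6,1): no bracket -> illegal
(6,3): flips 2 -> legal
(6,4): no bracket -> illegal
(6,5): no bracket -> illegal
(7,1): no bracket -> illegal
(7,2): no bracket -> illegal
(7,3): no bracket -> illegal

Answer: (1,5) (1,6) (2,2) (2,5) (3,1) (5,2) (6,3)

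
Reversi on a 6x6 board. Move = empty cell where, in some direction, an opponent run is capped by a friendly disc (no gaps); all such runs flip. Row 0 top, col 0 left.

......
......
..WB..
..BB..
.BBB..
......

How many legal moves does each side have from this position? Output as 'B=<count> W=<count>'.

-- B to move --
(1,1): flips 1 -> legal
(1,2): flips 1 -> legal
(1,3): no bracket -> illegal
(2,1): flips 1 -> legal
(3,1): no bracket -> illegal
B mobility = 3
-- W to move --
(1,2): no bracket -> illegal
(1,3): no bracket -> illegal
(1,4): no bracket -> illegal
(2,1): no bracket -> illegal
(2,4): flips 1 -> legal
(3,0): no bracket -> illegal
(3,1): no bracket -> illegal
(3,4): no bracket -> illegal
(4,0): no bracket -> illegal
(4,4): flips 1 -> legal
(5,0): no bracket -> illegal
(5,1): no bracket -> illegal
(5,2): flips 2 -> legal
(5,3): no bracket -> illegal
(5,4): no bracket -> illegal
W mobility = 3

Answer: B=3 W=3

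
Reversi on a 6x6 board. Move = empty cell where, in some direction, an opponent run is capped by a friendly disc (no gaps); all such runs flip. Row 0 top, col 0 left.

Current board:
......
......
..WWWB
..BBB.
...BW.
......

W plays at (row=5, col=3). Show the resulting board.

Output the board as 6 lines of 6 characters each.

Place W at (5,3); scan 8 dirs for brackets.
Dir NW: first cell '.' (not opp) -> no flip
Dir N: opp run (4,3) (3,3) capped by W -> flip
Dir NE: first cell 'W' (not opp) -> no flip
Dir W: first cell '.' (not opp) -> no flip
Dir E: first cell '.' (not opp) -> no flip
Dir SW: edge -> no flip
Dir S: edge -> no flip
Dir SE: edge -> no flip
All flips: (3,3) (4,3)

Answer: ......
......
..WWWB
..BWB.
...WW.
...W..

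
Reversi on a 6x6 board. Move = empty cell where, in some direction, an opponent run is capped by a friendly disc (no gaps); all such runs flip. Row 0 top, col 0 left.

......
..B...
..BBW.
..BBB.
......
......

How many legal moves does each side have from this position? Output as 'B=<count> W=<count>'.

Answer: B=3 W=3

Derivation:
-- B to move --
(1,3): no bracket -> illegal
(1,4): flips 1 -> legal
(1,5): flips 1 -> legal
(2,5): flips 1 -> legal
(3,5): no bracket -> illegal
B mobility = 3
-- W to move --
(0,1): no bracket -> illegal
(0,2): no bracket -> illegal
(0,3): no bracket -> illegal
(1,1): no bracket -> illegal
(1,3): no bracket -> illegal
(1,4): no bracket -> illegal
(2,1): flips 2 -> legal
(2,5): no bracket -> illegal
(3,1): no bracket -> illegal
(3,5): no bracket -> illegal
(4,1): no bracket -> illegal
(4,2): flips 1 -> legal
(4,3): no bracket -> illegal
(4,4): flips 1 -> legal
(4,5): no bracket -> illegal
W mobility = 3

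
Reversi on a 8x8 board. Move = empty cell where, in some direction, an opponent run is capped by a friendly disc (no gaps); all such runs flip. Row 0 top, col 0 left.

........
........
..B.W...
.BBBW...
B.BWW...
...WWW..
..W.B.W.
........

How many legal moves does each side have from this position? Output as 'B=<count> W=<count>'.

-- B to move --
(1,3): no bracket -> illegal
(1,4): flips 4 -> legal
(1,5): flips 1 -> legal
(2,3): no bracket -> illegal
(2,5): no bracket -> illegal
(3,5): flips 1 -> legal
(4,5): flips 2 -> legal
(4,6): flips 1 -> legal
(5,1): no bracket -> illegal
(5,2): no bracket -> illegal
(5,6): no bracket -> illegal
(5,7): no bracket -> illegal
(6,1): no bracket -> illegal
(6,3): flips 2 -> legal
(6,5): flips 2 -> legal
(6,7): no bracket -> illegal
(7,1): no bracket -> illegal
(7,2): no bracket -> illegal
(7,3): no bracket -> illegal
(7,5): no bracket -> illegal
(7,6): no bracket -> illegal
(7,7): flips 3 -> legal
B mobility = 8
-- W to move --
(1,1): flips 2 -> legal
(1,2): no bracket -> illegal
(1,3): no bracket -> illegal
(2,0): flips 2 -> legal
(2,1): flips 1 -> legal
(2,3): flips 1 -> legal
(3,0): flips 3 -> legal
(4,1): flips 1 -> legal
(5,0): no bracket -> illegal
(5,1): flips 2 -> legal
(5,2): no bracket -> illegal
(6,3): no bracket -> illegal
(6,5): no bracket -> illegal
(7,3): flips 1 -> legal
(7,4): flips 1 -> legal
(7,5): flips 1 -> legal
W mobility = 10

Answer: B=8 W=10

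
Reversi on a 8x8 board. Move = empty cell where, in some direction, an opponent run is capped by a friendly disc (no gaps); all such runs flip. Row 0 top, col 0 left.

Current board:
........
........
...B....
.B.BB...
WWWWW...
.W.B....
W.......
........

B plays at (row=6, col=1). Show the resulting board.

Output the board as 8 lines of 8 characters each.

Place B at (6,1); scan 8 dirs for brackets.
Dir NW: first cell '.' (not opp) -> no flip
Dir N: opp run (5,1) (4,1) capped by B -> flip
Dir NE: first cell '.' (not opp) -> no flip
Dir W: opp run (6,0), next=edge -> no flip
Dir E: first cell '.' (not opp) -> no flip
Dir SW: first cell '.' (not opp) -> no flip
Dir S: first cell '.' (not opp) -> no flip
Dir SE: first cell '.' (not opp) -> no flip
All flips: (4,1) (5,1)

Answer: ........
........
...B....
.B.BB...
WBWWW...
.B.B....
WB......
........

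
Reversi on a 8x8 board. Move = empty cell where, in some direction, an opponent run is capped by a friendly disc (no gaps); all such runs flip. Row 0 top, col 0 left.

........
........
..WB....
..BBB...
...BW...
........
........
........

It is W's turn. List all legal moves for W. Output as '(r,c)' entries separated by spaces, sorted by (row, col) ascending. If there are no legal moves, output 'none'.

Answer: (2,4) (4,2)

Derivation:
(1,2): no bracket -> illegal
(1,3): no bracket -> illegal
(1,4): no bracket -> illegal
(2,1): no bracket -> illegal
(2,4): flips 2 -> legal
(2,5): no bracket -> illegal
(3,1): no bracket -> illegal
(3,5): no bracket -> illegal
(4,1): no bracket -> illegal
(4,2): flips 2 -> legal
(4,5): no bracket -> illegal
(5,2): no bracket -> illegal
(5,3): no bracket -> illegal
(5,4): no bracket -> illegal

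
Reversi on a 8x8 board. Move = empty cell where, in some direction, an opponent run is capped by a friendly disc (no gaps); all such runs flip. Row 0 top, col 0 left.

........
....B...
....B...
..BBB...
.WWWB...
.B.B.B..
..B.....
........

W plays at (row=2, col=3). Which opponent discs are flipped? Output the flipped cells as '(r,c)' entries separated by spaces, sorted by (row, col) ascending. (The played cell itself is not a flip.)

Answer: (3,2) (3,3)

Derivation:
Dir NW: first cell '.' (not opp) -> no flip
Dir N: first cell '.' (not opp) -> no flip
Dir NE: opp run (1,4), next='.' -> no flip
Dir W: first cell '.' (not opp) -> no flip
Dir E: opp run (2,4), next='.' -> no flip
Dir SW: opp run (3,2) capped by W -> flip
Dir S: opp run (3,3) capped by W -> flip
Dir SE: opp run (3,4), next='.' -> no flip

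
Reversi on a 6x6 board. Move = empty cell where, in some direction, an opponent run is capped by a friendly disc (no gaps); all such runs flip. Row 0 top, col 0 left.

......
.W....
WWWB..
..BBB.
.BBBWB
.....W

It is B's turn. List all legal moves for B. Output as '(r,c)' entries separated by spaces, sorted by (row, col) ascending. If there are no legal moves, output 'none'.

(0,0): flips 2 -> legal
(0,1): no bracket -> illegal
(0,2): no bracket -> illegal
(1,0): flips 1 -> legal
(1,2): flips 1 -> legal
(1,3): no bracket -> illegal
(3,0): no bracket -> illegal
(3,1): no bracket -> illegal
(3,5): no bracket -> illegal
(5,3): no bracket -> illegal
(5,4): flips 1 -> legal

Answer: (0,0) (1,0) (1,2) (5,4)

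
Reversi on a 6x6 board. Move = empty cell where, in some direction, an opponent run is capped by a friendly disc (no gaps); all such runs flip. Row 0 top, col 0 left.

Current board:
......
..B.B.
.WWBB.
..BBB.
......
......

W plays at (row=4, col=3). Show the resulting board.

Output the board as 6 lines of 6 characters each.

Place W at (4,3); scan 8 dirs for brackets.
Dir NW: opp run (3,2) capped by W -> flip
Dir N: opp run (3,3) (2,3), next='.' -> no flip
Dir NE: opp run (3,4), next='.' -> no flip
Dir W: first cell '.' (not opp) -> no flip
Dir E: first cell '.' (not opp) -> no flip
Dir SW: first cell '.' (not opp) -> no flip
Dir S: first cell '.' (not opp) -> no flip
Dir SE: first cell '.' (not opp) -> no flip
All flips: (3,2)

Answer: ......
..B.B.
.WWBB.
..WBB.
...W..
......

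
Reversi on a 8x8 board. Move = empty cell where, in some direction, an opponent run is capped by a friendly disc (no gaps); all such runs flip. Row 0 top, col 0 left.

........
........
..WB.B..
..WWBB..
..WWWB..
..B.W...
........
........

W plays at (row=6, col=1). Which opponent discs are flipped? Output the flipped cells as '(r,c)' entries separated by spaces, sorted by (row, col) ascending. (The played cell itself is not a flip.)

Dir NW: first cell '.' (not opp) -> no flip
Dir N: first cell '.' (not opp) -> no flip
Dir NE: opp run (5,2) capped by W -> flip
Dir W: first cell '.' (not opp) -> no flip
Dir E: first cell '.' (not opp) -> no flip
Dir SW: first cell '.' (not opp) -> no flip
Dir S: first cell '.' (not opp) -> no flip
Dir SE: first cell '.' (not opp) -> no flip

Answer: (5,2)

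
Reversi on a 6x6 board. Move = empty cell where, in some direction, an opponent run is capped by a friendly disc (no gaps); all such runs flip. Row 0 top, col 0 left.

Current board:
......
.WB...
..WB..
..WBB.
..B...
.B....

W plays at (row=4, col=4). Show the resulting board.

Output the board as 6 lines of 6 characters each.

Place W at (4,4); scan 8 dirs for brackets.
Dir NW: opp run (3,3) capped by W -> flip
Dir N: opp run (3,4), next='.' -> no flip
Dir NE: first cell '.' (not opp) -> no flip
Dir W: first cell '.' (not opp) -> no flip
Dir E: first cell '.' (not opp) -> no flip
Dir SW: first cell '.' (not opp) -> no flip
Dir S: first cell '.' (not opp) -> no flip
Dir SE: first cell '.' (not opp) -> no flip
All flips: (3,3)

Answer: ......
.WB...
..WB..
..WWB.
..B.W.
.B....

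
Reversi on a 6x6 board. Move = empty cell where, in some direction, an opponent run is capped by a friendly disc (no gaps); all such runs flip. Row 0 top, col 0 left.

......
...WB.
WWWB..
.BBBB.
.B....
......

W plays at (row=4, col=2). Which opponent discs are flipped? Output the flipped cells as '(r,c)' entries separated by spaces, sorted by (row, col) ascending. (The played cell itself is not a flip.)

Answer: (3,1) (3,2)

Derivation:
Dir NW: opp run (3,1) capped by W -> flip
Dir N: opp run (3,2) capped by W -> flip
Dir NE: opp run (3,3), next='.' -> no flip
Dir W: opp run (4,1), next='.' -> no flip
Dir E: first cell '.' (not opp) -> no flip
Dir SW: first cell '.' (not opp) -> no flip
Dir S: first cell '.' (not opp) -> no flip
Dir SE: first cell '.' (not opp) -> no flip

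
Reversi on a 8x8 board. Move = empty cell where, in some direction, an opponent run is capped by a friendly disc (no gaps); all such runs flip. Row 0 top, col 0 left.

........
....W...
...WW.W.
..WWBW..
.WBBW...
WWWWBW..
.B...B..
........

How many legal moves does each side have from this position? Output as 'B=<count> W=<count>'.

-- B to move --
(0,3): no bracket -> illegal
(0,4): flips 2 -> legal
(0,5): no bracket -> illegal
(1,2): flips 1 -> legal
(1,3): flips 2 -> legal
(1,5): flips 2 -> legal
(1,6): no bracket -> illegal
(1,7): no bracket -> illegal
(2,1): flips 1 -> legal
(2,2): flips 1 -> legal
(2,5): no bracket -> illegal
(2,7): no bracket -> illegal
(3,0): no bracket -> illegal
(3,1): flips 4 -> legal
(3,6): flips 1 -> legal
(3,7): no bracket -> illegal
(4,0): flips 1 -> legal
(4,5): flips 2 -> legal
(4,6): no bracket -> illegal
(5,6): flips 1 -> legal
(6,0): flips 1 -> legal
(6,2): flips 1 -> legal
(6,3): flips 1 -> legal
(6,4): flips 1 -> legal
(6,6): no bracket -> illegal
B mobility = 15
-- W to move --
(2,5): flips 2 -> legal
(3,1): flips 1 -> legal
(4,5): flips 1 -> legal
(5,6): no bracket -> illegal
(6,0): no bracket -> illegal
(6,2): no bracket -> illegal
(6,3): no bracket -> illegal
(6,4): flips 1 -> legal
(6,6): no bracket -> illegal
(7,0): flips 1 -> legal
(7,1): flips 1 -> legal
(7,2): flips 1 -> legal
(7,4): no bracket -> illegal
(7,5): flips 1 -> legal
(7,6): flips 3 -> legal
W mobility = 9

Answer: B=15 W=9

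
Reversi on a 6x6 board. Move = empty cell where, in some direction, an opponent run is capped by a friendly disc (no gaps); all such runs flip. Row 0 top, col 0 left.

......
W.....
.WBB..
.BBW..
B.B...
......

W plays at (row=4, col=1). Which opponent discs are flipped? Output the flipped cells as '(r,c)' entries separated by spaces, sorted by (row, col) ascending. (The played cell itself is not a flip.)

Dir NW: first cell '.' (not opp) -> no flip
Dir N: opp run (3,1) capped by W -> flip
Dir NE: opp run (3,2) (2,3), next='.' -> no flip
Dir W: opp run (4,0), next=edge -> no flip
Dir E: opp run (4,2), next='.' -> no flip
Dir SW: first cell '.' (not opp) -> no flip
Dir S: first cell '.' (not opp) -> no flip
Dir SE: first cell '.' (not opp) -> no flip

Answer: (3,1)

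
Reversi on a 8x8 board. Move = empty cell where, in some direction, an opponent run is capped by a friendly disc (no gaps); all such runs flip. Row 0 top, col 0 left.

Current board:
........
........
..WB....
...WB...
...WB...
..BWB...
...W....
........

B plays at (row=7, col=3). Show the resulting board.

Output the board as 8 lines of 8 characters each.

Place B at (7,3); scan 8 dirs for brackets.
Dir NW: first cell '.' (not opp) -> no flip
Dir N: opp run (6,3) (5,3) (4,3) (3,3) capped by B -> flip
Dir NE: first cell '.' (not opp) -> no flip
Dir W: first cell '.' (not opp) -> no flip
Dir E: first cell '.' (not opp) -> no flip
Dir SW: edge -> no flip
Dir S: edge -> no flip
Dir SE: edge -> no flip
All flips: (3,3) (4,3) (5,3) (6,3)

Answer: ........
........
..WB....
...BB...
...BB...
..BBB...
...B....
...B....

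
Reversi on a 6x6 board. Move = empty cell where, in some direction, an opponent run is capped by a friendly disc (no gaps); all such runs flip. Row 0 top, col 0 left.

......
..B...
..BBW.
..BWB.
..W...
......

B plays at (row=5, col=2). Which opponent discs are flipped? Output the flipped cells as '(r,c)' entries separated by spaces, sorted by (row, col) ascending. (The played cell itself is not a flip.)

Answer: (4,2)

Derivation:
Dir NW: first cell '.' (not opp) -> no flip
Dir N: opp run (4,2) capped by B -> flip
Dir NE: first cell '.' (not opp) -> no flip
Dir W: first cell '.' (not opp) -> no flip
Dir E: first cell '.' (not opp) -> no flip
Dir SW: edge -> no flip
Dir S: edge -> no flip
Dir SE: edge -> no flip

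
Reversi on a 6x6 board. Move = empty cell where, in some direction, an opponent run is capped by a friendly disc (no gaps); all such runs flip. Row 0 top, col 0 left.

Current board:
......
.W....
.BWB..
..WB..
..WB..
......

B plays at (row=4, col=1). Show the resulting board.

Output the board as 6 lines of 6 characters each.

Place B at (4,1); scan 8 dirs for brackets.
Dir NW: first cell '.' (not opp) -> no flip
Dir N: first cell '.' (not opp) -> no flip
Dir NE: opp run (3,2) capped by B -> flip
Dir W: first cell '.' (not opp) -> no flip
Dir E: opp run (4,2) capped by B -> flip
Dir SW: first cell '.' (not opp) -> no flip
Dir S: first cell '.' (not opp) -> no flip
Dir SE: first cell '.' (not opp) -> no flip
All flips: (3,2) (4,2)

Answer: ......
.W....
.BWB..
..BB..
.BBB..
......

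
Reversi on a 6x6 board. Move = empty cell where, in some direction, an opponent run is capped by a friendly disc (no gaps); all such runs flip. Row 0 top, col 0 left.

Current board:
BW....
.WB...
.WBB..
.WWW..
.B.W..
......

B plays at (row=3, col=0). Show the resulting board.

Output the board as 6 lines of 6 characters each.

Place B at (3,0); scan 8 dirs for brackets.
Dir NW: edge -> no flip
Dir N: first cell '.' (not opp) -> no flip
Dir NE: opp run (2,1) capped by B -> flip
Dir W: edge -> no flip
Dir E: opp run (3,1) (3,2) (3,3), next='.' -> no flip
Dir SW: edge -> no flip
Dir S: first cell '.' (not opp) -> no flip
Dir SE: first cell 'B' (not opp) -> no flip
All flips: (2,1)

Answer: BW....
.WB...
.BBB..
BWWW..
.B.W..
......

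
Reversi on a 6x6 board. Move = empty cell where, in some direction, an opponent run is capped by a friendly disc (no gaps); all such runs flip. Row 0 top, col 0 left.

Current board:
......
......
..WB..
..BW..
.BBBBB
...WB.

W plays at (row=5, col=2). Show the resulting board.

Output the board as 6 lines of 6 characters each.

Place W at (5,2); scan 8 dirs for brackets.
Dir NW: opp run (4,1), next='.' -> no flip
Dir N: opp run (4,2) (3,2) capped by W -> flip
Dir NE: opp run (4,3), next='.' -> no flip
Dir W: first cell '.' (not opp) -> no flip
Dir E: first cell 'W' (not opp) -> no flip
Dir SW: edge -> no flip
Dir S: edge -> no flip
Dir SE: edge -> no flip
All flips: (3,2) (4,2)

Answer: ......
......
..WB..
..WW..
.BWBBB
..WWB.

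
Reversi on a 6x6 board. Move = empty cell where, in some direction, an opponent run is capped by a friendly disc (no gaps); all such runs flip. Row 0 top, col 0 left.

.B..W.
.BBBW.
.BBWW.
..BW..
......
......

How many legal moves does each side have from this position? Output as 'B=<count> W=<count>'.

-- B to move --
(0,3): no bracket -> illegal
(0,5): flips 2 -> legal
(1,5): flips 1 -> legal
(2,5): flips 2 -> legal
(3,4): flips 2 -> legal
(3,5): flips 1 -> legal
(4,2): no bracket -> illegal
(4,3): flips 2 -> legal
(4,4): flips 1 -> legal
B mobility = 7
-- W to move --
(0,0): flips 2 -> legal
(0,2): flips 1 -> legal
(0,3): flips 1 -> legal
(1,0): flips 3 -> legal
(2,0): flips 2 -> legal
(3,0): no bracket -> illegal
(3,1): flips 3 -> legal
(4,1): flips 1 -> legal
(4,2): no bracket -> illegal
(4,3): no bracket -> illegal
W mobility = 7

Answer: B=7 W=7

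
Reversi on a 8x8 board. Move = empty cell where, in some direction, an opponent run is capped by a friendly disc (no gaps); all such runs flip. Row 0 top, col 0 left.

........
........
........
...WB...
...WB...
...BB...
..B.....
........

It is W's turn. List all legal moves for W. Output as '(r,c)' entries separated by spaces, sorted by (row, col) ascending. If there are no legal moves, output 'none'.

(2,3): no bracket -> illegal
(2,4): no bracket -> illegal
(2,5): flips 1 -> legal
(3,5): flips 1 -> legal
(4,2): no bracket -> illegal
(4,5): flips 1 -> legal
(5,1): no bracket -> illegal
(5,2): no bracket -> illegal
(5,5): flips 1 -> legal
(6,1): no bracket -> illegal
(6,3): flips 1 -> legal
(6,4): no bracket -> illegal
(6,5): flips 1 -> legal
(7,1): no bracket -> illegal
(7,2): no bracket -> illegal
(7,3): no bracket -> illegal

Answer: (2,5) (3,5) (4,5) (5,5) (6,3) (6,5)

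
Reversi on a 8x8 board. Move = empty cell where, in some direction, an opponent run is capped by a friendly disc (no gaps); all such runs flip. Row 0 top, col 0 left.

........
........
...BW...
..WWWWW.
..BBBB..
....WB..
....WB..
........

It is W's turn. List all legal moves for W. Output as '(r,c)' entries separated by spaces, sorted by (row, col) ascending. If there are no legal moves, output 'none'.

(1,2): flips 1 -> legal
(1,3): flips 1 -> legal
(1,4): flips 1 -> legal
(2,2): flips 1 -> legal
(3,1): no bracket -> illegal
(4,1): no bracket -> illegal
(4,6): flips 1 -> legal
(5,1): flips 1 -> legal
(5,2): flips 2 -> legal
(5,3): flips 2 -> legal
(5,6): flips 2 -> legal
(6,6): flips 3 -> legal
(7,4): no bracket -> illegal
(7,5): flips 3 -> legal
(7,6): flips 1 -> legal

Answer: (1,2) (1,3) (1,4) (2,2) (4,6) (5,1) (5,2) (5,3) (5,6) (6,6) (7,5) (7,6)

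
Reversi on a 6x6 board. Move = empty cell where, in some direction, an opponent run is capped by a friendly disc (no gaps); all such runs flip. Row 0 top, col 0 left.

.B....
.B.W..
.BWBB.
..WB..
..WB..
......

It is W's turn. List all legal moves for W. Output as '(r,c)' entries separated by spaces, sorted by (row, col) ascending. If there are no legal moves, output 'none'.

(0,0): flips 1 -> legal
(0,2): no bracket -> illegal
(1,0): flips 1 -> legal
(1,2): no bracket -> illegal
(1,4): flips 1 -> legal
(1,5): flips 2 -> legal
(2,0): flips 1 -> legal
(2,5): flips 2 -> legal
(3,0): no bracket -> illegal
(3,1): no bracket -> illegal
(3,4): flips 1 -> legal
(3,5): flips 1 -> legal
(4,4): flips 2 -> legal
(5,2): no bracket -> illegal
(5,3): flips 3 -> legal
(5,4): flips 1 -> legal

Answer: (0,0) (1,0) (1,4) (1,5) (2,0) (2,5) (3,4) (3,5) (4,4) (5,3) (5,4)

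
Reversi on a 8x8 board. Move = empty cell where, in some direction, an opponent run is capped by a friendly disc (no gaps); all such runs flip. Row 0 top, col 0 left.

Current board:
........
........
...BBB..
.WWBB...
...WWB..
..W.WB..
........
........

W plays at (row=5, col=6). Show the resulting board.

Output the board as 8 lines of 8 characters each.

Place W at (5,6); scan 8 dirs for brackets.
Dir NW: opp run (4,5) (3,4) (2,3), next='.' -> no flip
Dir N: first cell '.' (not opp) -> no flip
Dir NE: first cell '.' (not opp) -> no flip
Dir W: opp run (5,5) capped by W -> flip
Dir E: first cell '.' (not opp) -> no flip
Dir SW: first cell '.' (not opp) -> no flip
Dir S: first cell '.' (not opp) -> no flip
Dir SE: first cell '.' (not opp) -> no flip
All flips: (5,5)

Answer: ........
........
...BBB..
.WWBB...
...WWB..
..W.WWW.
........
........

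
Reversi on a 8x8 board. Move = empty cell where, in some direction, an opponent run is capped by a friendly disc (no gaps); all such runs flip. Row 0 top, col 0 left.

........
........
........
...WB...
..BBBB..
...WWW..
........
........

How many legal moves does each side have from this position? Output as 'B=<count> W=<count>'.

-- B to move --
(2,2): flips 1 -> legal
(2,3): flips 1 -> legal
(2,4): flips 1 -> legal
(3,2): flips 1 -> legal
(4,6): no bracket -> illegal
(5,2): no bracket -> illegal
(5,6): no bracket -> illegal
(6,2): flips 1 -> legal
(6,3): flips 2 -> legal
(6,4): flips 2 -> legal
(6,5): flips 2 -> legal
(6,6): flips 1 -> legal
B mobility = 9
-- W to move --
(2,3): no bracket -> illegal
(2,4): flips 2 -> legal
(2,5): no bracket -> illegal
(3,1): flips 1 -> legal
(3,2): flips 1 -> legal
(3,5): flips 3 -> legal
(3,6): flips 1 -> legal
(4,1): no bracket -> illegal
(4,6): no bracket -> illegal
(5,1): flips 1 -> legal
(5,2): no bracket -> illegal
(5,6): no bracket -> illegal
W mobility = 6

Answer: B=9 W=6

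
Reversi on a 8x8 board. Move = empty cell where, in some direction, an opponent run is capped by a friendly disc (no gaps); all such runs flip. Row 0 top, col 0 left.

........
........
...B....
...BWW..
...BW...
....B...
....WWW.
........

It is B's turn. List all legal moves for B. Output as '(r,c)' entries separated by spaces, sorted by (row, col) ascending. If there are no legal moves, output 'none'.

Answer: (2,4) (2,5) (3,6) (4,5) (5,5) (7,4) (7,6)

Derivation:
(2,4): flips 2 -> legal
(2,5): flips 1 -> legal
(2,6): no bracket -> illegal
(3,6): flips 2 -> legal
(4,5): flips 2 -> legal
(4,6): no bracket -> illegal
(5,3): no bracket -> illegal
(5,5): flips 1 -> legal
(5,6): no bracket -> illegal
(5,7): no bracket -> illegal
(6,3): no bracket -> illegal
(6,7): no bracket -> illegal
(7,3): no bracket -> illegal
(7,4): flips 1 -> legal
(7,5): no bracket -> illegal
(7,6): flips 1 -> legal
(7,7): no bracket -> illegal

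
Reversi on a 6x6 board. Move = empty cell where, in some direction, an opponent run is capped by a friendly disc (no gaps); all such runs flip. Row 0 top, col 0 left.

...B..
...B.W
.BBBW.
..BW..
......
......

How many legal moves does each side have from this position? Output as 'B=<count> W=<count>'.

-- B to move --
(0,4): no bracket -> illegal
(0,5): no bracket -> illegal
(1,4): no bracket -> illegal
(2,5): flips 1 -> legal
(3,4): flips 1 -> legal
(3,5): flips 1 -> legal
(4,2): no bracket -> illegal
(4,3): flips 1 -> legal
(4,4): flips 1 -> legal
B mobility = 5
-- W to move --
(0,2): flips 1 -> legal
(0,4): no bracket -> illegal
(1,0): no bracket -> illegal
(1,1): flips 1 -> legal
(1,2): no bracket -> illegal
(1,4): no bracket -> illegal
(2,0): flips 3 -> legal
(3,0): no bracket -> illegal
(3,1): flips 1 -> legal
(3,4): no bracket -> illegal
(4,1): no bracket -> illegal
(4,2): no bracket -> illegal
(4,3): no bracket -> illegal
W mobility = 4

Answer: B=5 W=4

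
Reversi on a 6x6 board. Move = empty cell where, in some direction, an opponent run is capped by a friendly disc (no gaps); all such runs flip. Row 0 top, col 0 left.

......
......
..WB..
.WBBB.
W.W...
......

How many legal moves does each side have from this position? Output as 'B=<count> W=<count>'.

-- B to move --
(1,1): flips 1 -> legal
(1,2): flips 1 -> legal
(1,3): no bracket -> illegal
(2,0): no bracket -> illegal
(2,1): flips 1 -> legal
(3,0): flips 1 -> legal
(4,1): no bracket -> illegal
(4,3): no bracket -> illegal
(5,0): no bracket -> illegal
(5,1): flips 1 -> legal
(5,2): flips 1 -> legal
(5,3): no bracket -> illegal
B mobility = 6
-- W to move --
(1,2): no bracket -> illegal
(1,3): no bracket -> illegal
(1,4): no bracket -> illegal
(2,1): no bracket -> illegal
(2,4): flips 2 -> legal
(2,5): no bracket -> illegal
(3,5): flips 3 -> legal
(4,1): no bracket -> illegal
(4,3): no bracket -> illegal
(4,4): flips 1 -> legal
(4,5): no bracket -> illegal
W mobility = 3

Answer: B=6 W=3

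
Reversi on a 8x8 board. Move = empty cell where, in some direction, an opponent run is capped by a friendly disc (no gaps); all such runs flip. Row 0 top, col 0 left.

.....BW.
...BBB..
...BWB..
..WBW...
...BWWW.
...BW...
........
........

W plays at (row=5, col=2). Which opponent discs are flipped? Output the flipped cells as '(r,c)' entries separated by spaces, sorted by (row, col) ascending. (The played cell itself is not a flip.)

Dir NW: first cell '.' (not opp) -> no flip
Dir N: first cell '.' (not opp) -> no flip
Dir NE: opp run (4,3) capped by W -> flip
Dir W: first cell '.' (not opp) -> no flip
Dir E: opp run (5,3) capped by W -> flip
Dir SW: first cell '.' (not opp) -> no flip
Dir S: first cell '.' (not opp) -> no flip
Dir SE: first cell '.' (not opp) -> no flip

Answer: (4,3) (5,3)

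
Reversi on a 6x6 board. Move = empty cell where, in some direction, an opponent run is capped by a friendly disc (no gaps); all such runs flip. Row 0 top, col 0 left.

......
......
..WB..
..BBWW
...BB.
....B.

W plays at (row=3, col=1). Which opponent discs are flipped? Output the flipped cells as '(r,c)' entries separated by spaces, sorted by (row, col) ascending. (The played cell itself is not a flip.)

Answer: (3,2) (3,3)

Derivation:
Dir NW: first cell '.' (not opp) -> no flip
Dir N: first cell '.' (not opp) -> no flip
Dir NE: first cell 'W' (not opp) -> no flip
Dir W: first cell '.' (not opp) -> no flip
Dir E: opp run (3,2) (3,3) capped by W -> flip
Dir SW: first cell '.' (not opp) -> no flip
Dir S: first cell '.' (not opp) -> no flip
Dir SE: first cell '.' (not opp) -> no flip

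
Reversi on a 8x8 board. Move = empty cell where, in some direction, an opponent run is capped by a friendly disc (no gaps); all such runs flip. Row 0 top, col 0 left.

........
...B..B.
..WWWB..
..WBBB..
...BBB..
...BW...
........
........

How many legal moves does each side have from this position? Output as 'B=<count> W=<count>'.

Answer: B=10 W=11

Derivation:
-- B to move --
(1,1): flips 1 -> legal
(1,2): flips 1 -> legal
(1,4): flips 1 -> legal
(1,5): flips 1 -> legal
(2,1): flips 4 -> legal
(3,1): flips 2 -> legal
(4,1): no bracket -> illegal
(4,2): no bracket -> illegal
(5,5): flips 1 -> legal
(6,3): flips 1 -> legal
(6,4): flips 1 -> legal
(6,5): flips 1 -> legal
B mobility = 10
-- W to move --
(0,2): flips 1 -> legal
(0,3): flips 1 -> legal
(0,4): flips 1 -> legal
(0,5): no bracket -> illegal
(0,6): no bracket -> illegal
(0,7): no bracket -> illegal
(1,2): no bracket -> illegal
(1,4): no bracket -> illegal
(1,5): no bracket -> illegal
(1,7): no bracket -> illegal
(2,6): flips 1 -> legal
(2,7): no bracket -> illegal
(3,6): flips 4 -> legal
(4,2): flips 1 -> legal
(4,6): flips 1 -> legal
(5,2): flips 1 -> legal
(5,5): flips 2 -> legal
(5,6): flips 2 -> legal
(6,2): no bracket -> illegal
(6,3): flips 3 -> legal
(6,4): no bracket -> illegal
W mobility = 11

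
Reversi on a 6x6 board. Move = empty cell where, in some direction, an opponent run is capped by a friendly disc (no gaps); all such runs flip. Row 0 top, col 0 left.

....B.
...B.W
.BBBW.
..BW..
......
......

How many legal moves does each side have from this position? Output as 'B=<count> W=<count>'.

-- B to move --
(0,5): no bracket -> illegal
(1,4): no bracket -> illegal
(2,5): flips 1 -> legal
(3,4): flips 1 -> legal
(3,5): flips 1 -> legal
(4,2): no bracket -> illegal
(4,3): flips 1 -> legal
(4,4): flips 1 -> legal
B mobility = 5
-- W to move --
(0,2): flips 1 -> legal
(0,3): flips 2 -> legal
(0,5): no bracket -> illegal
(1,0): no bracket -> illegal
(1,1): flips 1 -> legal
(1,2): no bracket -> illegal
(1,4): no bracket -> illegal
(2,0): flips 3 -> legal
(3,0): no bracket -> illegal
(3,1): flips 1 -> legal
(3,4): no bracket -> illegal
(4,1): no bracket -> illegal
(4,2): no bracket -> illegal
(4,3): no bracket -> illegal
W mobility = 5

Answer: B=5 W=5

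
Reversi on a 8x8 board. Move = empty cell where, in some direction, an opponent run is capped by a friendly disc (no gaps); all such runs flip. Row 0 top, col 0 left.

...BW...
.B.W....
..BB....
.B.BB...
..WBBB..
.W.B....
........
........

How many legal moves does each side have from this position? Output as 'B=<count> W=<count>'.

Answer: B=3 W=7

Derivation:
-- B to move --
(0,2): no bracket -> illegal
(0,5): flips 1 -> legal
(1,2): no bracket -> illegal
(1,4): no bracket -> illegal
(1,5): no bracket -> illegal
(2,4): no bracket -> illegal
(3,2): no bracket -> illegal
(4,0): no bracket -> illegal
(4,1): flips 1 -> legal
(5,0): no bracket -> illegal
(5,2): no bracket -> illegal
(6,0): flips 2 -> legal
(6,1): no bracket -> illegal
(6,2): no bracket -> illegal
B mobility = 3
-- W to move --
(0,0): no bracket -> illegal
(0,1): no bracket -> illegal
(0,2): flips 1 -> legal
(1,0): no bracket -> illegal
(1,2): no bracket -> illegal
(1,4): no bracket -> illegal
(2,0): flips 1 -> legal
(2,1): no bracket -> illegal
(2,4): flips 1 -> legal
(2,5): no bracket -> illegal
(3,0): no bracket -> illegal
(3,2): no bracket -> illegal
(3,5): no bracket -> illegal
(3,6): no bracket -> illegal
(4,0): flips 2 -> legal
(4,1): no bracket -> illegal
(4,6): flips 3 -> legal
(5,2): no bracket -> illegal
(5,4): no bracket -> illegal
(5,5): no bracket -> illegal
(5,6): no bracket -> illegal
(6,2): no bracket -> illegal
(6,3): flips 4 -> legal
(6,4): flips 1 -> legal
W mobility = 7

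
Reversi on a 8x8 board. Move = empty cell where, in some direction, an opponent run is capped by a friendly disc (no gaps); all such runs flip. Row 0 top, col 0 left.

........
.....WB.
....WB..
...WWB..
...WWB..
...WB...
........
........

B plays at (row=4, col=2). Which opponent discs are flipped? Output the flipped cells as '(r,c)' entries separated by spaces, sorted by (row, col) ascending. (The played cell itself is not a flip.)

Answer: (4,3) (4,4)

Derivation:
Dir NW: first cell '.' (not opp) -> no flip
Dir N: first cell '.' (not opp) -> no flip
Dir NE: opp run (3,3) (2,4) (1,5), next='.' -> no flip
Dir W: first cell '.' (not opp) -> no flip
Dir E: opp run (4,3) (4,4) capped by B -> flip
Dir SW: first cell '.' (not opp) -> no flip
Dir S: first cell '.' (not opp) -> no flip
Dir SE: opp run (5,3), next='.' -> no flip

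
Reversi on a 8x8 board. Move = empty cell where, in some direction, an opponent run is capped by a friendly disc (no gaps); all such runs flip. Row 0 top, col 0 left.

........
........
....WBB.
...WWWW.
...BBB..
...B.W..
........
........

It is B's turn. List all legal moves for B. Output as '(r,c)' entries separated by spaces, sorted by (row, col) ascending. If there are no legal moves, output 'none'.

(1,3): no bracket -> illegal
(1,4): flips 2 -> legal
(1,5): no bracket -> illegal
(2,2): flips 1 -> legal
(2,3): flips 3 -> legal
(2,7): flips 1 -> legal
(3,2): no bracket -> illegal
(3,7): no bracket -> illegal
(4,2): no bracket -> illegal
(4,6): flips 1 -> legal
(4,7): flips 1 -> legal
(5,4): no bracket -> illegal
(5,6): no bracket -> illegal
(6,4): no bracket -> illegal
(6,5): flips 1 -> legal
(6,6): flips 1 -> legal

Answer: (1,4) (2,2) (2,3) (2,7) (4,6) (4,7) (6,5) (6,6)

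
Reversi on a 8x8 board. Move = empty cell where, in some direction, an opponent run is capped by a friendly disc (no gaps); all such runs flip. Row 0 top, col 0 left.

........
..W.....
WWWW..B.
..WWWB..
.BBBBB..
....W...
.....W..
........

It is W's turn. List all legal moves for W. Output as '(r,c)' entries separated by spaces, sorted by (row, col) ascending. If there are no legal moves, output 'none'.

Answer: (3,6) (5,0) (5,1) (5,2) (5,3) (5,5) (5,6)

Derivation:
(1,5): no bracket -> illegal
(1,6): no bracket -> illegal
(1,7): no bracket -> illegal
(2,4): no bracket -> illegal
(2,5): no bracket -> illegal
(2,7): no bracket -> illegal
(3,0): no bracket -> illegal
(3,1): no bracket -> illegal
(3,6): flips 2 -> legal
(3,7): no bracket -> illegal
(4,0): no bracket -> illegal
(4,6): no bracket -> illegal
(5,0): flips 1 -> legal
(5,1): flips 1 -> legal
(5,2): flips 2 -> legal
(5,3): flips 1 -> legal
(5,5): flips 1 -> legal
(5,6): flips 1 -> legal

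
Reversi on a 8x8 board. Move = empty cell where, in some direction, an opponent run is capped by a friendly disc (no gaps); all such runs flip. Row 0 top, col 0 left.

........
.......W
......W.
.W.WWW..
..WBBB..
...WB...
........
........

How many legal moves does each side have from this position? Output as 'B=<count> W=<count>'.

Answer: B=8 W=5

Derivation:
-- B to move --
(0,6): no bracket -> illegal
(0,7): no bracket -> illegal
(1,5): no bracket -> illegal
(1,6): no bracket -> illegal
(2,0): no bracket -> illegal
(2,1): no bracket -> illegal
(2,2): flips 1 -> legal
(2,3): flips 2 -> legal
(2,4): flips 1 -> legal
(2,5): flips 2 -> legal
(2,7): no bracket -> illegal
(3,0): no bracket -> illegal
(3,2): no bracket -> illegal
(3,6): no bracket -> illegal
(3,7): no bracket -> illegal
(4,0): no bracket -> illegal
(4,1): flips 1 -> legal
(4,6): no bracket -> illegal
(5,1): no bracket -> illegal
(5,2): flips 1 -> legal
(6,2): flips 1 -> legal
(6,3): flips 1 -> legal
(6,4): no bracket -> illegal
B mobility = 8
-- W to move --
(3,2): no bracket -> illegal
(3,6): no bracket -> illegal
(4,6): flips 3 -> legal
(5,2): flips 1 -> legal
(5,5): flips 3 -> legal
(5,6): flips 1 -> legal
(6,3): no bracket -> illegal
(6,4): flips 2 -> legal
(6,5): no bracket -> illegal
W mobility = 5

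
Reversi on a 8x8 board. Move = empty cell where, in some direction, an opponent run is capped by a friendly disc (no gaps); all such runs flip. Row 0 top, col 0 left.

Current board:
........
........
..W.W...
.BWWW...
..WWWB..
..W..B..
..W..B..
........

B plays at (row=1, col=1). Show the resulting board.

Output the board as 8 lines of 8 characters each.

Answer: ........
.B......
..B.W...
.BWBW...
..WWBB..
..W..B..
..W..B..
........

Derivation:
Place B at (1,1); scan 8 dirs for brackets.
Dir NW: first cell '.' (not opp) -> no flip
Dir N: first cell '.' (not opp) -> no flip
Dir NE: first cell '.' (not opp) -> no flip
Dir W: first cell '.' (not opp) -> no flip
Dir E: first cell '.' (not opp) -> no flip
Dir SW: first cell '.' (not opp) -> no flip
Dir S: first cell '.' (not opp) -> no flip
Dir SE: opp run (2,2) (3,3) (4,4) capped by B -> flip
All flips: (2,2) (3,3) (4,4)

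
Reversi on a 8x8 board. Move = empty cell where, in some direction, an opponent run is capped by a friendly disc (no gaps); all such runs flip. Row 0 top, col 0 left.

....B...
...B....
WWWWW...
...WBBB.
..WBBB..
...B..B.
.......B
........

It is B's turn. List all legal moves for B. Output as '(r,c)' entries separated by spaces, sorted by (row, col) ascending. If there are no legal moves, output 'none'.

(1,0): no bracket -> illegal
(1,1): flips 2 -> legal
(1,2): flips 1 -> legal
(1,4): flips 1 -> legal
(1,5): no bracket -> illegal
(2,5): no bracket -> illegal
(3,0): no bracket -> illegal
(3,1): flips 2 -> legal
(3,2): flips 1 -> legal
(4,1): flips 1 -> legal
(5,1): no bracket -> illegal
(5,2): no bracket -> illegal

Answer: (1,1) (1,2) (1,4) (3,1) (3,2) (4,1)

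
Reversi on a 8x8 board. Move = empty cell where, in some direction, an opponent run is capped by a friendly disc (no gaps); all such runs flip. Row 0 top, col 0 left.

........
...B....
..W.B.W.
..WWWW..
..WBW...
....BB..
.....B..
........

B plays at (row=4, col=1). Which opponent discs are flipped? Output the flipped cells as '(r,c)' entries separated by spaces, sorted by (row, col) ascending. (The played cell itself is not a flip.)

Answer: (4,2)

Derivation:
Dir NW: first cell '.' (not opp) -> no flip
Dir N: first cell '.' (not opp) -> no flip
Dir NE: opp run (3,2), next='.' -> no flip
Dir W: first cell '.' (not opp) -> no flip
Dir E: opp run (4,2) capped by B -> flip
Dir SW: first cell '.' (not opp) -> no flip
Dir S: first cell '.' (not opp) -> no flip
Dir SE: first cell '.' (not opp) -> no flip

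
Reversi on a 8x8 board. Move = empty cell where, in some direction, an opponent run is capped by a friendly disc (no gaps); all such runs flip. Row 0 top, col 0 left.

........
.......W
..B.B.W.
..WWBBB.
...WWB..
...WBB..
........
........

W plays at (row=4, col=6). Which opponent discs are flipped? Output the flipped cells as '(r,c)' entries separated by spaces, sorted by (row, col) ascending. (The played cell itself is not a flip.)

Answer: (3,6) (4,5)

Derivation:
Dir NW: opp run (3,5) (2,4), next='.' -> no flip
Dir N: opp run (3,6) capped by W -> flip
Dir NE: first cell '.' (not opp) -> no flip
Dir W: opp run (4,5) capped by W -> flip
Dir E: first cell '.' (not opp) -> no flip
Dir SW: opp run (5,5), next='.' -> no flip
Dir S: first cell '.' (not opp) -> no flip
Dir SE: first cell '.' (not opp) -> no flip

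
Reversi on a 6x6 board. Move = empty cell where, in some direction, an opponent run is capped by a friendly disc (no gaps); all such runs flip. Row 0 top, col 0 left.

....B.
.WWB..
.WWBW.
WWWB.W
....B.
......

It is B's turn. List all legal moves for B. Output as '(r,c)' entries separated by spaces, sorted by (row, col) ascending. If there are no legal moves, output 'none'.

Answer: (0,0) (0,1) (1,0) (1,5) (2,0) (2,5) (4,0) (4,1)

Derivation:
(0,0): flips 2 -> legal
(0,1): flips 1 -> legal
(0,2): no bracket -> illegal
(0,3): no bracket -> illegal
(1,0): flips 2 -> legal
(1,4): no bracket -> illegal
(1,5): flips 1 -> legal
(2,0): flips 2 -> legal
(2,5): flips 1 -> legal
(3,4): no bracket -> illegal
(4,0): flips 2 -> legal
(4,1): flips 1 -> legal
(4,2): no bracket -> illegal
(4,3): no bracket -> illegal
(4,5): no bracket -> illegal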